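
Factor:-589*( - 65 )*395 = 15122575 = 5^2*13^1*19^1*31^1*79^1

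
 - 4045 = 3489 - 7534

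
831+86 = 917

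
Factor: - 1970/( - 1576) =5/4 = 2^(-2 ) * 5^1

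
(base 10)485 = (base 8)745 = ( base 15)225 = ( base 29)gl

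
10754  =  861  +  9893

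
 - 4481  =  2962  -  7443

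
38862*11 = 427482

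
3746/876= 4 + 121/438= 4.28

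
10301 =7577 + 2724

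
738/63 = 82/7 = 11.71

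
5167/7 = 5167/7 = 738.14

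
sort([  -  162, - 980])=[ - 980, - 162 ]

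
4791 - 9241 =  - 4450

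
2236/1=2236 = 2236.00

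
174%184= 174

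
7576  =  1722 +5854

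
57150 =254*225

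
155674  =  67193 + 88481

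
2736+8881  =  11617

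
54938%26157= 2624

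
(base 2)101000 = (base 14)2c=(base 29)1b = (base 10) 40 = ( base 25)1f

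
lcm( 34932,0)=0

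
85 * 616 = 52360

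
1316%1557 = 1316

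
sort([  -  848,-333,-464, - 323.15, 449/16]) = [ - 848 ,-464, - 333, - 323.15,449/16]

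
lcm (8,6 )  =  24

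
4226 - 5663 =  - 1437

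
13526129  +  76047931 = 89574060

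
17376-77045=  -  59669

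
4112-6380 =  - 2268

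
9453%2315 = 193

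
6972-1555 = 5417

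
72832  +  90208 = 163040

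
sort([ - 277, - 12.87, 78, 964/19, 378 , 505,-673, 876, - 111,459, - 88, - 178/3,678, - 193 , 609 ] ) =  [-673,- 277, - 193, - 111, - 88, - 178/3,-12.87, 964/19 , 78, 378,459,  505, 609, 678,  876 ]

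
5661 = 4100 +1561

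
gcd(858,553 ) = 1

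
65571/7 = 65571/7 = 9367.29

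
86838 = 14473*6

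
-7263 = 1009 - 8272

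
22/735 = 22/735  =  0.03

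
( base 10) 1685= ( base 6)11445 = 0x695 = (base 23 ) 346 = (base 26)2CL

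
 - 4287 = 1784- 6071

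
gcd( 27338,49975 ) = 1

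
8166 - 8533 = -367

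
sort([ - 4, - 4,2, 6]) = [ - 4,- 4, 2 , 6] 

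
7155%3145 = 865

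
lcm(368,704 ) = 16192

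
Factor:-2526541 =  - 2526541^1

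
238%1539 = 238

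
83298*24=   1999152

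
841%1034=841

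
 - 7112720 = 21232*( - 335)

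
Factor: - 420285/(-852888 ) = 2^ ( - 3)*5^1*28019^1*35537^ ( - 1)=140095/284296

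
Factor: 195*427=3^1*5^1*7^1*13^1*61^1=83265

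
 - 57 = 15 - 72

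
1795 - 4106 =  - 2311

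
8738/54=4369/27 =161.81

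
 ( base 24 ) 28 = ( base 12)48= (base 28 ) 20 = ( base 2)111000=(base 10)56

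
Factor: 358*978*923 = 323164452=2^2*3^1*13^1*71^1 * 163^1*179^1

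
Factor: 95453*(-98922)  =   - 9442401666  =  - 2^1*3^1 * 53^1*1801^1* 16487^1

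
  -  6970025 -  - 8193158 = 1223133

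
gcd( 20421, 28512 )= 9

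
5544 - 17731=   -  12187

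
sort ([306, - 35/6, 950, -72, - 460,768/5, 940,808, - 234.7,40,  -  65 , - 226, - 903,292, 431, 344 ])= [ - 903, - 460, - 234.7, - 226,-72, - 65, - 35/6, 40,  768/5,292, 306,344, 431, 808,940,950 ] 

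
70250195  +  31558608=101808803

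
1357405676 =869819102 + 487586574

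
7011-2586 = 4425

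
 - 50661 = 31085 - 81746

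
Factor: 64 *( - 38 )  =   - 2^7* 19^1  =  - 2432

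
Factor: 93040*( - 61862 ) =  - 2^5*5^1 * 1163^1 * 30931^1 = -  5755640480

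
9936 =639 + 9297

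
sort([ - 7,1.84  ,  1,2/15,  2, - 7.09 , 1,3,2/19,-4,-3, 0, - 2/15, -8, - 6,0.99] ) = [-8, - 7.09, - 7 ,-6, - 4,-3, - 2/15,0 , 2/19,2/15 , 0.99,1,1,1.84, 2, 3 ]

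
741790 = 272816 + 468974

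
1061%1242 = 1061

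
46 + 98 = 144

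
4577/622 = 4577/622 = 7.36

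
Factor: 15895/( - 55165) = -17^1*59^ (-1 ) = - 17/59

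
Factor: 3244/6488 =2^( - 1) = 1/2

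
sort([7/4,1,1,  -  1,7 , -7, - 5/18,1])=[ - 7,- 1,- 5/18,1,1  ,  1,  7/4,7]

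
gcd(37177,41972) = 7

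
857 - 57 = 800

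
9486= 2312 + 7174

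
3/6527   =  3/6527=0.00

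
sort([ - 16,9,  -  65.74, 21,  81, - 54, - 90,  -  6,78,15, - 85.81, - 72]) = [- 90,-85.81, - 72, - 65.74 , - 54 ,-16, - 6, 9, 15, 21, 78, 81 ] 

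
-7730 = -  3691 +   -  4039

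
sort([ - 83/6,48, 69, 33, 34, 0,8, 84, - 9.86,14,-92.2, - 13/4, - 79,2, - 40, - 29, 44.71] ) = [ - 92.2, - 79,-40,-29,-83/6,-9.86,-13/4, 0, 2, 8,  14 , 33, 34, 44.71, 48, 69,84]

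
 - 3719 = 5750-9469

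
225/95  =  45/19 = 2.37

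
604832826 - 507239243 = 97593583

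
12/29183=12/29183   =  0.00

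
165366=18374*9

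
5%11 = 5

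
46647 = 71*657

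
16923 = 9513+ 7410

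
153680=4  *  38420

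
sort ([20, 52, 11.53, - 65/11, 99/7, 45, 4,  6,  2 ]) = [ - 65/11, 2, 4,6,11.53, 99/7,20,  45, 52]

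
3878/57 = 3878/57 = 68.04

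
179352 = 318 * 564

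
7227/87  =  2409/29=83.07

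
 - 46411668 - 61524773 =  - 107936441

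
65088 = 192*339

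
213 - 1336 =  - 1123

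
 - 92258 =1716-93974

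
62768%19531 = 4175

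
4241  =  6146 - 1905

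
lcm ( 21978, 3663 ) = 21978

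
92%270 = 92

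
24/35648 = 3/4456 = 0.00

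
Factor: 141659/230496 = 59/96 = 2^(-5)*3^(-1)*59^1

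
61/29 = 2+3/29 = 2.10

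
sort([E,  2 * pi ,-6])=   [ - 6,  E, 2*pi] 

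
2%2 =0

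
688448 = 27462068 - 26773620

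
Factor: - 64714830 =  - 2^1 * 3^1*5^1 * 193^1*11177^1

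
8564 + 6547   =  15111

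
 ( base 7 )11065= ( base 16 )AE7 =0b101011100111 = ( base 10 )2791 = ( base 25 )4bg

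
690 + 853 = 1543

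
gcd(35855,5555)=505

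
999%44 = 31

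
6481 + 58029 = 64510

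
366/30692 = 183/15346  =  0.01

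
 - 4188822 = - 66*63467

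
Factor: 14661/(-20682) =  - 543/766 =- 2^( - 1)*3^1*181^1*383^( - 1)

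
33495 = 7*4785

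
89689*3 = 269067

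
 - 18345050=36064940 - 54409990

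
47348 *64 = 3030272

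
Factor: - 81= - 3^4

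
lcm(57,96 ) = 1824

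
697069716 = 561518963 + 135550753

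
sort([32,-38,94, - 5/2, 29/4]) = [  -  38, -5/2, 29/4, 32, 94] 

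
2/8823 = 2/8823 = 0.00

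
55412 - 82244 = -26832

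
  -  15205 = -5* 3041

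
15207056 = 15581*976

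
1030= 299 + 731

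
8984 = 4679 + 4305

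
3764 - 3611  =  153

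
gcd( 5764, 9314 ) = 2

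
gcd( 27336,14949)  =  3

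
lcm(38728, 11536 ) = 542192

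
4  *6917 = 27668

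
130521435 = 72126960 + 58394475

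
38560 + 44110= 82670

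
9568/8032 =1 + 48/251 = 1.19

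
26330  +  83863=110193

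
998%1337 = 998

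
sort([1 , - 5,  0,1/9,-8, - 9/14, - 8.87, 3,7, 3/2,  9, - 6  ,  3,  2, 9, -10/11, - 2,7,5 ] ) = [ - 8.87, - 8,  -  6,-5, - 2, - 10/11, - 9/14, 0, 1/9, 1,  3/2,  2,3,3, 5, 7,7, 9,9 ]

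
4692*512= 2402304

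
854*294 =251076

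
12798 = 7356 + 5442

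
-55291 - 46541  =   - 101832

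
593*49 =29057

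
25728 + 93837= 119565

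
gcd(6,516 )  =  6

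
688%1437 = 688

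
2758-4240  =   - 1482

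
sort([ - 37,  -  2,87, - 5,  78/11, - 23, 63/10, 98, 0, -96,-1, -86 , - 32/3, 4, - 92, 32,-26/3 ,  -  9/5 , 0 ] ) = [ - 96,  -  92, - 86,  -  37, - 23, - 32/3, - 26/3,  -  5, - 2, - 9/5, - 1, 0,  0, 4,63/10, 78/11,32, 87 , 98 ] 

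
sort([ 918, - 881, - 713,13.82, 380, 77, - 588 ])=[ - 881, - 713, - 588,  13.82, 77, 380,918]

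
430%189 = 52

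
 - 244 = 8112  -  8356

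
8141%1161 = 14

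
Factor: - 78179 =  - 78179^1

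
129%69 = 60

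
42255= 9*4695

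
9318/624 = 14 + 97/104 = 14.93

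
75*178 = 13350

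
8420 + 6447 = 14867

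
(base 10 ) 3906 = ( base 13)1a16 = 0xf42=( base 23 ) 78j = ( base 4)331002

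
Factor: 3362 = 2^1 * 41^2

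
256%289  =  256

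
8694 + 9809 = 18503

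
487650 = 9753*50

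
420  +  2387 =2807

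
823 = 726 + 97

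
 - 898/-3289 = 898/3289  =  0.27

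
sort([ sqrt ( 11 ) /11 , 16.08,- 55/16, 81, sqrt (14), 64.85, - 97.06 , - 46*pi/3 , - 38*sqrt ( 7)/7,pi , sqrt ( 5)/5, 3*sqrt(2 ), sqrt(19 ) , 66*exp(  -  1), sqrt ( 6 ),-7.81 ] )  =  [ - 97.06 , -46*pi/3,-38*sqrt( 7) /7 , - 7.81,- 55/16, sqrt(11)/11, sqrt(5)/5, sqrt(6 ) , pi, sqrt(14 ),3 * sqrt( 2),sqrt(19),16.08,  66*exp( - 1), 64.85,81] 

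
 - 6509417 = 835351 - 7344768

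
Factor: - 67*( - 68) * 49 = 2^2*7^2 * 17^1*67^1 = 223244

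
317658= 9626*33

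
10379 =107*97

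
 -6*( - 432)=2592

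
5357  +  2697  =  8054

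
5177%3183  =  1994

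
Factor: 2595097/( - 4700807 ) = - 2595097^1*4700807^ ( -1)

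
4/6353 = 4/6353 =0.00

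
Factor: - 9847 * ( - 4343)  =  42765521 = 43^2*101^1*229^1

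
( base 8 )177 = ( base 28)4f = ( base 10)127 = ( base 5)1002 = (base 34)3p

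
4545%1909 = 727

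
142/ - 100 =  - 71/50 = -1.42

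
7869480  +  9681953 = 17551433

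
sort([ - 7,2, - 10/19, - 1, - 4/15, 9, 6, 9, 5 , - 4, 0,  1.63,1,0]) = [  -  7, - 4, - 1,  -  10/19, - 4/15, 0, 0,1 , 1.63,2 , 5, 6, 9,  9] 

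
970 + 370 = 1340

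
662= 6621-5959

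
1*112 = 112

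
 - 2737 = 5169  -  7906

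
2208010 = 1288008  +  920002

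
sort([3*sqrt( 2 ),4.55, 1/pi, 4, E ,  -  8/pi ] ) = [ - 8/pi,  1/pi, E,4, 3* sqrt ( 2 ),4.55]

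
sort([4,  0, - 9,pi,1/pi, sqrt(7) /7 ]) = [ - 9, 0,  1/pi,sqrt (7 )/7,pi, 4] 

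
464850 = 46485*10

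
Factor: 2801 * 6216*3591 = 62522958456 =2^3 * 3^4*7^2*19^1*37^1*2801^1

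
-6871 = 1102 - 7973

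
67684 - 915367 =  - 847683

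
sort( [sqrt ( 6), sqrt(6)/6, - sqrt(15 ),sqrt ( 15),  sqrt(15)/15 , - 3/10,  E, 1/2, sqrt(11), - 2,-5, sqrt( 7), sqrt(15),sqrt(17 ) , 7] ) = [ - 5, - sqrt( 15 ), - 2, - 3/10, sqrt ( 15 ) /15 , sqrt (6)/6 , 1/2 , sqrt(6) , sqrt ( 7) , E, sqrt(11 ),  sqrt(15), sqrt(15),sqrt(17 ),7]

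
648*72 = 46656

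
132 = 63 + 69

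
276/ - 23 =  -12/1  =  - 12.00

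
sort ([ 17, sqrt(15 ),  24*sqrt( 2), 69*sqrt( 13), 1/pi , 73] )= [ 1/pi, sqrt(15),17, 24 * sqrt( 2 ),73, 69 * sqrt( 13) ]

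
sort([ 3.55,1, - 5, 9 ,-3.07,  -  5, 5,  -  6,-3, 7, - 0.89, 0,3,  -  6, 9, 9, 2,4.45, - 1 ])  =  [ -6,-6 ,-5, - 5, - 3.07, - 3, - 1, - 0.89, 0,1, 2,3,3.55, 4.45,5, 7, 9, 9, 9 ]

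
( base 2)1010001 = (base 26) 33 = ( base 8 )121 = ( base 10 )81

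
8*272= 2176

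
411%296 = 115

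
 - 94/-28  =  3 + 5/14 = 3.36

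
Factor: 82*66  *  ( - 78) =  - 422136 = - 2^3*3^2*11^1*13^1*41^1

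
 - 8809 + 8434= - 375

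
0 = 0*685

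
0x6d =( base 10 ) 109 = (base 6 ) 301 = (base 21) 54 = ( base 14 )7b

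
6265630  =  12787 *490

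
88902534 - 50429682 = 38472852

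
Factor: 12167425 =5^2*486697^1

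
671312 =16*41957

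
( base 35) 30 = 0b1101001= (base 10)105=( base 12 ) 89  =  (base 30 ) 3F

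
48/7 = 48/7 = 6.86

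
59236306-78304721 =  - 19068415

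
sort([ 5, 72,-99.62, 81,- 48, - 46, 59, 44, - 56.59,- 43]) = [ - 99.62,-56.59, - 48 , - 46,  -  43, 5, 44, 59, 72,  81]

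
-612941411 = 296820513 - 909761924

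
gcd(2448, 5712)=816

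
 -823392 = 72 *( - 11436)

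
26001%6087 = 1653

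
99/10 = 99/10 = 9.90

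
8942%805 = 87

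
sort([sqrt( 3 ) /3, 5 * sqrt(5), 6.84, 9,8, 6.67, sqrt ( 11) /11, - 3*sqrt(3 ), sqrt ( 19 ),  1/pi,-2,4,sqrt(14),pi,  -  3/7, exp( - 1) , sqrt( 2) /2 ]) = [-3*sqrt(3), - 2, - 3/7, sqrt(11 )/11,1/pi, exp( - 1), sqrt(3)/3, sqrt(2)/2, pi, sqrt(14),4,sqrt(19), 6.67, 6.84, 8 , 9,5*sqrt(5) ] 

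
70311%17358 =879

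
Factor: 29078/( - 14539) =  - 2 = - 2^1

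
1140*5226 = 5957640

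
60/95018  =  30/47509 = 0.00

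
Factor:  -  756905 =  - 5^1*151381^1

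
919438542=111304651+808133891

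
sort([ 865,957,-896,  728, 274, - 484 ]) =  [ - 896, - 484,274,  728,865 , 957] 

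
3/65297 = 3/65297= 0.00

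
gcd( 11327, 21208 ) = 241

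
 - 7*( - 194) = 1358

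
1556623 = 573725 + 982898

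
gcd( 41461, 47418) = 7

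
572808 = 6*95468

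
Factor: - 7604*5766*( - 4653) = 2^3  *3^3*11^1 * 31^2*47^1*1901^1 = 204009221592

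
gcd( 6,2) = 2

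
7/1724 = 7/1724 = 0.00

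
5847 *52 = 304044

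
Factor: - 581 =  - 7^1*83^1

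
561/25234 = 51/2294 = 0.02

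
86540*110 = 9519400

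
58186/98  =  593+36/49 = 593.73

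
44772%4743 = 2085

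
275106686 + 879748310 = 1154854996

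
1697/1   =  1697 = 1697.00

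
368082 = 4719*78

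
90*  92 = 8280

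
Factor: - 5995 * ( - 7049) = 42258755 = 5^1 * 7^1*11^1 *19^1 * 53^1*109^1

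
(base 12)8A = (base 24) 4A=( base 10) 106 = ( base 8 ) 152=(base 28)3m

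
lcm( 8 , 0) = 0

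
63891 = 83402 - 19511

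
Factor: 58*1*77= 4466 =2^1*7^1*11^1 * 29^1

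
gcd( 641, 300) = 1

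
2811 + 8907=11718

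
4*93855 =375420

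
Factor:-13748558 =  -  2^1*6874279^1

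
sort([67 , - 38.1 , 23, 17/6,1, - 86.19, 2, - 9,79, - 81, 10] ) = [  -  86.19, - 81 , - 38.1, - 9,1, 2, 17/6,10, 23,67,79]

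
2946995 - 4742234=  - 1795239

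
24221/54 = 448 + 29/54= 448.54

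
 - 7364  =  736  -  8100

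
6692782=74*90443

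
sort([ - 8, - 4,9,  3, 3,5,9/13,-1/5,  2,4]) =[  -  8, - 4,  -  1/5, 9/13,  2,3, 3, 4,5, 9]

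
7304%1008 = 248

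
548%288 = 260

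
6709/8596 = 6709/8596 = 0.78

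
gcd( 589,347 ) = 1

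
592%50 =42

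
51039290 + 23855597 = 74894887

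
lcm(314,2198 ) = 2198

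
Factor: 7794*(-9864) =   -  2^4*3^4*137^1*433^1 = - 76880016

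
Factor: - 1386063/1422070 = -2^ ( - 1 )*3^2*5^ ( - 1) * 7^3 * 13^( -1) * 449^1*10939^( - 1)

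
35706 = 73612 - 37906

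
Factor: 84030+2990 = 2^2*5^1*19^1 * 229^1 = 87020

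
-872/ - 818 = 436/409 = 1.07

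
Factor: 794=2^1*397^1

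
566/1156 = 283/578 = 0.49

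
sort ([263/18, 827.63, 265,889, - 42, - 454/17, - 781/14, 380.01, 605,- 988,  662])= [ - 988, - 781/14,  -  42, - 454/17, 263/18, 265, 380.01, 605,662, 827.63, 889]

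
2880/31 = 2880/31 = 92.90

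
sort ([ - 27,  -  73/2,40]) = [ - 73/2, - 27,  40 ]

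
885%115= 80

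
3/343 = 3/343 = 0.01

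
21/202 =21/202 = 0.10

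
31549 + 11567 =43116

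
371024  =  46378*8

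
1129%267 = 61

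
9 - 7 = 2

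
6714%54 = 18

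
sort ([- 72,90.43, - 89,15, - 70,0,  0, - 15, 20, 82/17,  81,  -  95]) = [  -  95,-89, - 72,-70, - 15,0, 0, 82/17,15,20,81,90.43]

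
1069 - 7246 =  - 6177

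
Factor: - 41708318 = - 2^1*20854159^1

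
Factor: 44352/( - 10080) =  - 22/5 =- 2^1 * 5^( - 1 )*11^1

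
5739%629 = 78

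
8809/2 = 4404+1/2 = 4404.50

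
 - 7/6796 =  - 7/6796=- 0.00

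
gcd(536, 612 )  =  4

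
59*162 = 9558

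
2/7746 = 1/3873  =  0.00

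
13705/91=150  +  55/91 = 150.60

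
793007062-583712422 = 209294640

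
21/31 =21/31 = 0.68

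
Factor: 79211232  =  2^5*3^2*275039^1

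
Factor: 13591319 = 7^1*47^1 * 109^1*379^1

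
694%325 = 44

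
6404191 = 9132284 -2728093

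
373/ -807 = -373/807  =  - 0.46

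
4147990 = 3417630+730360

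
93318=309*302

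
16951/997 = 16951/997 = 17.00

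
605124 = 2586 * 234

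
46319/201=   230 + 89/201 = 230.44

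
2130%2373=2130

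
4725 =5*945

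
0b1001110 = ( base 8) 116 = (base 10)78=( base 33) 2c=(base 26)30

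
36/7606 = 18/3803 = 0.00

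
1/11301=1/11301 = 0.00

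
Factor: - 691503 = - 3^1*230501^1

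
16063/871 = 16063/871=18.44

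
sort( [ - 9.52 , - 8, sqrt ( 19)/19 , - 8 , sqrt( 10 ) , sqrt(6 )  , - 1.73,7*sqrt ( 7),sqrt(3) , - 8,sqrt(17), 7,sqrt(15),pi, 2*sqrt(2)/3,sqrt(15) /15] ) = [  -  9.52, - 8, - 8, - 8, - 1.73, sqrt (19)/19,sqrt( 15 )/15,2*sqrt ( 2)/3, sqrt( 3),sqrt (6 ),pi,sqrt( 10),sqrt(15),sqrt( 17),7,7*sqrt(7)]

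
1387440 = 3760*369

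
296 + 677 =973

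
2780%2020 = 760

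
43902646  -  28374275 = 15528371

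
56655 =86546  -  29891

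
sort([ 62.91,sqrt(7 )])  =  [sqrt ( 7),62.91 ]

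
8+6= 14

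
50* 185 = 9250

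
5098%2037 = 1024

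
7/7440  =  7/7440 = 0.00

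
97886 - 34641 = 63245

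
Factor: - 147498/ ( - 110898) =403/303 = 3^( - 1 ) * 13^1*31^1*101^( - 1)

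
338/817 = 338/817  =  0.41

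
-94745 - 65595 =-160340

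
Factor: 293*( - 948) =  - 2^2*3^1*79^1*293^1 = - 277764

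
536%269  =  267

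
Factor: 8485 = 5^1*1697^1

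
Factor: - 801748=-2^2*200437^1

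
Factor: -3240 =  - 2^3*3^4*5^1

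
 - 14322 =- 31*462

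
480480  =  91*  5280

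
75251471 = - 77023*( - 977 )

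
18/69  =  6/23  =  0.26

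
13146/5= 13146/5 = 2629.20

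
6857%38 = 17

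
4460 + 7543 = 12003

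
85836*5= 429180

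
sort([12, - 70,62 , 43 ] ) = [ - 70,12, 43,  62] 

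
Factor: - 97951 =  - 7^2*1999^1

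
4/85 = 4/85 = 0.05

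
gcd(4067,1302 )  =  7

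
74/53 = 1+ 21/53 = 1.40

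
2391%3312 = 2391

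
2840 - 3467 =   -  627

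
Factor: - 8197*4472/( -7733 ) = 2^3 * 7^1*11^( - 1 )*13^1*19^( - 1)*37^ ( - 1)*43^1*1171^1 = 36656984/7733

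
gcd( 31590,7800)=390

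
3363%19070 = 3363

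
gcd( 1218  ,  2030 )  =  406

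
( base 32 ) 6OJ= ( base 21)ff1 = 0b1101100010011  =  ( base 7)26131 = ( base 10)6931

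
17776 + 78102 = 95878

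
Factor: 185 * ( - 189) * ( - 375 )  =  3^4*5^4*7^1*37^1 = 13111875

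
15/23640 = 1/1576  =  0.00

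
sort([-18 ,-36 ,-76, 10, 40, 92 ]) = [-76 ,-36, - 18,10, 40, 92]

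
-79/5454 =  - 1 + 5375/5454=-  0.01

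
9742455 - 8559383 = 1183072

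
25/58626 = 25/58626 = 0.00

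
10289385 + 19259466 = 29548851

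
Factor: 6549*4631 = 30328419 = 3^1*11^1*37^1*59^1*421^1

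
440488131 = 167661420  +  272826711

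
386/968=193/484  =  0.40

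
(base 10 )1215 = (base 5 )14330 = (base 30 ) 1AF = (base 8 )2277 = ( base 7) 3354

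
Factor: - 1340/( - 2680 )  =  2^( - 1) = 1/2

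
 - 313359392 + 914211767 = 600852375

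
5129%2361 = 407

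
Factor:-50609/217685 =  - 229/985 = - 5^( - 1 )*197^( - 1)*229^1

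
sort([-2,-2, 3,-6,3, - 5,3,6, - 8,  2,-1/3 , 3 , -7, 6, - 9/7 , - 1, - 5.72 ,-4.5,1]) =[-8 , - 7, -6 ,- 5.72,- 5, - 4.5 , - 2 ,-2 ,-9/7,- 1, - 1/3,1 , 2, 3,  3,3, 3,6,6 ]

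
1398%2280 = 1398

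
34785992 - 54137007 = - 19351015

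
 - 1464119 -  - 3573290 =2109171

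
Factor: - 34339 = -23^1*1493^1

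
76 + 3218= 3294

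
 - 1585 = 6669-8254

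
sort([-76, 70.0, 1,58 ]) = [ - 76, 1, 58, 70.0]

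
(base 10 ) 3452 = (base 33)35K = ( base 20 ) 8CC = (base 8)6574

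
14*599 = 8386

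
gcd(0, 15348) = 15348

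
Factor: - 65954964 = - 2^2  *3^1*5496247^1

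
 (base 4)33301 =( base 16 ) 3f1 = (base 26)1CL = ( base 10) 1009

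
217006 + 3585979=3802985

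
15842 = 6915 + 8927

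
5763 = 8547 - 2784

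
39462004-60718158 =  - 21256154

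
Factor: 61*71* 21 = 90951 = 3^1 * 7^1 * 61^1 * 71^1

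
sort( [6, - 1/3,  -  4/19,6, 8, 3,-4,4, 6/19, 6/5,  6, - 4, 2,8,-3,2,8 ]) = [ - 4,- 4,-3, - 1/3, - 4/19,6/19, 6/5, 2,2, 3,4, 6,6, 6, 8, 8, 8] 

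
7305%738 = 663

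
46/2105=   46/2105 = 0.02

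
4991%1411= 758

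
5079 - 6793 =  - 1714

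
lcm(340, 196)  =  16660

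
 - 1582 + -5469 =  - 7051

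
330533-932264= -601731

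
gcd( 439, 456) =1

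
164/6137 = 164/6137 = 0.03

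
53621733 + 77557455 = 131179188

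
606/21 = 202/7 = 28.86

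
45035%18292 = 8451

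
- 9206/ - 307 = 9206/307= 29.99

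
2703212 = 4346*622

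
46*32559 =1497714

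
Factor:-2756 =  - 2^2*13^1*53^1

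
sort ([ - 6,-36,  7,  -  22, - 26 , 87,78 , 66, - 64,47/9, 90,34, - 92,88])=[ - 92  ,  -  64,  -  36, - 26, - 22,-6, 47/9 , 7 , 34, 66 , 78,87, 88,90] 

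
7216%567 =412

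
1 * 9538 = 9538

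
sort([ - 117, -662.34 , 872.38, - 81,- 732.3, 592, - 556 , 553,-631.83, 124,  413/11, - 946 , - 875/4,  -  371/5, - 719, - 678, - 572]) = [ - 946, -732.3 , - 719 , - 678 , - 662.34, - 631.83, - 572 , - 556 , -875/4,-117, - 81, -371/5,413/11 , 124 , 553, 592,872.38 ] 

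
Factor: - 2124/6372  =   - 3^(  -  1)=-1/3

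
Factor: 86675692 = 2^2 * 21668923^1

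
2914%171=7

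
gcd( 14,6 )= 2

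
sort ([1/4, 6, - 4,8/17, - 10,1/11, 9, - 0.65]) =[ - 10, - 4, - 0.65,1/11,1/4, 8/17,6, 9]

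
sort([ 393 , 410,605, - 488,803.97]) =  [ - 488,393, 410 , 605, 803.97] 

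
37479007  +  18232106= 55711113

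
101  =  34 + 67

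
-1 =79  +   -80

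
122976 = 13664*9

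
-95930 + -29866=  - 125796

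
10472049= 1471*7119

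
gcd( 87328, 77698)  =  2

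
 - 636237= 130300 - 766537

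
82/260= 41/130 = 0.32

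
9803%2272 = 715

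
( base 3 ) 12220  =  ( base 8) 237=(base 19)87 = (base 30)59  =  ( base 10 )159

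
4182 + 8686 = 12868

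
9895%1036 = 571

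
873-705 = 168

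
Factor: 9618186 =2^1 *3^1*23^1*69697^1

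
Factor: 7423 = 13^1*571^1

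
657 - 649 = 8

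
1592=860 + 732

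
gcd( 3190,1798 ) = 58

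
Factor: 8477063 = 7^1* 43^1*28163^1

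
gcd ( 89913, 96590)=1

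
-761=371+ - 1132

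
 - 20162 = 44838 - 65000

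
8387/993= 8+443/993=8.45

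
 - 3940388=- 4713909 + 773521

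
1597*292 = 466324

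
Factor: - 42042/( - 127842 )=49/149 = 7^2*149^( - 1 ) 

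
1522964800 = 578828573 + 944136227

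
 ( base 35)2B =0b1010001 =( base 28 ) 2p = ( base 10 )81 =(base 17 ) 4d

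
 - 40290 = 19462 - 59752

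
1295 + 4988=6283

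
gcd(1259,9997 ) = 1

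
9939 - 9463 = 476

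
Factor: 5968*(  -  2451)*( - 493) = 2^4*3^1*17^1*19^1*29^1*43^1*373^1   =  7211391024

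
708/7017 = 236/2339 = 0.10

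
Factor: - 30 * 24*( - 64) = 46080 = 2^10*3^2*5^1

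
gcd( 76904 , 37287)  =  1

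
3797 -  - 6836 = 10633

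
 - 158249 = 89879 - 248128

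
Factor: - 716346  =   - 2^1*3^2*17^1*2341^1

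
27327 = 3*9109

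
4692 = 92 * 51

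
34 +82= 116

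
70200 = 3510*20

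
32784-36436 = - 3652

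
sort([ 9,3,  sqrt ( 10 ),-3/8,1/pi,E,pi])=[ - 3/8, 1/pi , E,3,pi,sqrt(10 ), 9 ] 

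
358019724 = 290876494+67143230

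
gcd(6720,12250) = 70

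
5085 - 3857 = 1228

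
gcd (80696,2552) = 88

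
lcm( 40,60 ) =120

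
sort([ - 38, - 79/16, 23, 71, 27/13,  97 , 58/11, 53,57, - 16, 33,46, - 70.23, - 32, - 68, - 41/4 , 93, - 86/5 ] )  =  [ - 70.23, - 68, - 38 , - 32, - 86/5, - 16, - 41/4, - 79/16, 27/13, 58/11,23,33, 46, 53, 57, 71, 93,97] 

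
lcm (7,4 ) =28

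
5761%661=473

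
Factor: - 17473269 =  - 3^1*11^1*283^1*1871^1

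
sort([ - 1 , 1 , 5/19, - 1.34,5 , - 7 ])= [-7, -1.34, - 1,5/19, 1,5]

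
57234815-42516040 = 14718775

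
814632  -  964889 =- 150257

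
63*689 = 43407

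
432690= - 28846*(-15)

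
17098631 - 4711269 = 12387362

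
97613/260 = 97613/260 = 375.43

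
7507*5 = 37535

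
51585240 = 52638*980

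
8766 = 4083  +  4683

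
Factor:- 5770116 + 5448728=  - 321388= -  2^2*80347^1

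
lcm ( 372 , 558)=1116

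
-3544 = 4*( - 886 ) 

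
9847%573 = 106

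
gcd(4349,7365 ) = 1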